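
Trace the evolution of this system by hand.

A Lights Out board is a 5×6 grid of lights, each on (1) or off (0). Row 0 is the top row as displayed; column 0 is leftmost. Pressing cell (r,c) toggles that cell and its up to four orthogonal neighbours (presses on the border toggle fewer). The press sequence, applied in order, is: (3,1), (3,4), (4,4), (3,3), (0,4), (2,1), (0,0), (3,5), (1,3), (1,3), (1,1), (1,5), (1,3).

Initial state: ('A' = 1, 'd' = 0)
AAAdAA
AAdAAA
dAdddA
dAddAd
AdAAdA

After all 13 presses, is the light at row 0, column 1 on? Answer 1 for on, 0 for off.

[0] AAAdAA
AAdAAA
dAdddA
dAddAd
AdAAdA
[1] AAAdAA
AAdAAA
dddddA
AdAdAd
AAAAdA
[2] AAAdAA
AAdAAA
ddddAA
AdAAdA
AAAAAA
[3] AAAdAA
AAdAAA
ddddAA
AdAAAA
AAAddd
[4] AAAdAA
AAdAAA
dddAAA
AddddA
AAAAdd
[5] AAAAdd
AAdAdA
dddAAA
AddddA
AAAAdd
[6] AAAAdd
AddAdA
AAAAAA
AAdddA
AAAAdd
[7] ddAAdd
dddAdA
AAAAAA
AAdddA
AAAAdd
[8] ddAAdd
dddAdA
AAAAAd
AAddAd
AAAAdA
[9] ddAddd
ddAdAA
AAAdAd
AAddAd
AAAAdA
[10] ddAAdd
dddAdA
AAAAAd
AAddAd
AAAAdA
[11] dAAAdd
AAAAdA
AdAAAd
AAddAd
AAAAdA
[12] dAAAdA
AAAAAd
AdAAAA
AAddAd
AAAAdA
[13] dAAddA
AAdddd
AdAdAA
AAddAd
AAAAdA

1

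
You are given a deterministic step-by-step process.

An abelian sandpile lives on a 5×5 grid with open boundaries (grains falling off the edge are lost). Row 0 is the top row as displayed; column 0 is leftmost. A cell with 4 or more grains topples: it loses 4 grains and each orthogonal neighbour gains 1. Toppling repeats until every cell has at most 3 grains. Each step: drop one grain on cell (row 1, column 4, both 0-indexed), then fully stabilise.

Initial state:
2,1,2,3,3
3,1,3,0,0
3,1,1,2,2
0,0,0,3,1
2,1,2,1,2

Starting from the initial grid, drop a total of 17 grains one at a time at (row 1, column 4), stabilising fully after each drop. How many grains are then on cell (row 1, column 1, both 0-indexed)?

2

k=0  2,1,2,3,3
3,1,3,0,0
3,1,1,2,2
0,0,0,3,1
2,1,2,1,2
k=1  2,1,2,3,3
3,1,3,0,1
3,1,1,2,2
0,0,0,3,1
2,1,2,1,2
k=2  2,1,2,3,3
3,1,3,0,2
3,1,1,2,2
0,0,0,3,1
2,1,2,1,2
k=3  2,1,2,3,3
3,1,3,0,3
3,1,1,2,2
0,0,0,3,1
2,1,2,1,2
k=4  2,1,3,0,1
3,1,3,2,1
3,1,1,2,3
0,0,0,3,1
2,1,2,1,2
k=5  2,1,3,0,1
3,1,3,2,2
3,1,1,2,3
0,0,0,3,1
2,1,2,1,2
k=6  2,1,3,0,1
3,1,3,2,3
3,1,1,2,3
0,0,0,3,1
2,1,2,1,2
k=7  2,1,3,0,2
3,1,3,3,1
3,1,1,3,0
0,0,0,3,2
2,1,2,1,2
k=8  2,1,3,0,2
3,1,3,3,2
3,1,1,3,0
0,0,0,3,2
2,1,2,1,2
k=9  2,1,3,0,2
3,1,3,3,3
3,1,1,3,0
0,0,0,3,2
2,1,2,1,2
k=10  2,2,0,2,3
3,2,1,2,1
3,1,3,1,2
0,0,1,0,3
2,1,2,2,2
k=11  2,2,0,2,3
3,2,1,2,2
3,1,3,1,2
0,0,1,0,3
2,1,2,2,2
k=12  2,2,0,2,3
3,2,1,2,3
3,1,3,1,2
0,0,1,0,3
2,1,2,2,2
k=13  2,2,0,3,0
3,2,1,3,1
3,1,3,1,3
0,0,1,0,3
2,1,2,2,2
k=14  2,2,0,3,0
3,2,1,3,2
3,1,3,1,3
0,0,1,0,3
2,1,2,2,2
k=15  2,2,0,3,0
3,2,1,3,3
3,1,3,1,3
0,0,1,0,3
2,1,2,2,2
k=16  2,2,1,0,2
3,2,2,1,2
3,1,3,3,1
0,0,1,1,0
2,1,2,2,3
k=17  2,2,1,0,2
3,2,2,1,3
3,1,3,3,1
0,0,1,1,0
2,1,2,2,3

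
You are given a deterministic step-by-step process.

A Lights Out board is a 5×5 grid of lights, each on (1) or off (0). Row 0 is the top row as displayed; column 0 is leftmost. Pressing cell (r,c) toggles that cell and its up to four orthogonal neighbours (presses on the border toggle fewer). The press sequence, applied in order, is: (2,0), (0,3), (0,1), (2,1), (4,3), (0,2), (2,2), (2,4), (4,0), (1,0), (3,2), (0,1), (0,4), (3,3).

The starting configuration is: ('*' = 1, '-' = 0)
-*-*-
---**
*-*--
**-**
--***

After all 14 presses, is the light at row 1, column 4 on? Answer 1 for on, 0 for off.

step 0: -*-*-
---**
*-*--
**-**
--***
step 1: -*-*-
*--**
-**--
-*-**
--***
step 2: -**-*
*---*
-**--
-*-**
--***
step 3: *---*
**--*
-**--
-*-**
--***
step 4: *---*
*---*
*----
---**
--***
step 5: *---*
*---*
*----
----*
-----
step 6: *****
*-*-*
*----
----*
-----
step 7: *****
*---*
****-
--*-*
-----
step 8: *****
*----
***-*
--*--
-----
step 9: *****
*----
***-*
*-*--
**---
step 10: -****
-*---
-**-*
*-*--
**---
step 11: -****
-*---
-*--*
**-*-
***--
step 12: *--**
-----
-*--*
**-*-
***--
step 13: *----
----*
-*--*
**-*-
***--
step 14: *----
----*
-*-**
***-*
****-

1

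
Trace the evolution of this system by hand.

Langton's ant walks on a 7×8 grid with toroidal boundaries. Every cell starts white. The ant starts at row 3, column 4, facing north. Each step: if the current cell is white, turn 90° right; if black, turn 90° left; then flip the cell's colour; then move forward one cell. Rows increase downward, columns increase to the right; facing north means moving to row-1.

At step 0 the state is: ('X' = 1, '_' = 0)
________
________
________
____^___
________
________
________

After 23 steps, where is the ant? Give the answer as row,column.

[0] ________
________
________
____^___
________
________
________
[1] ________
________
________
____X>__
________
________
________
[2] ________
________
________
____XX__
_____v__
________
________
[3] ________
________
________
____XX__
____<X__
________
________
[4] ________
________
________
____^X__
____XX__
________
________
[5] ________
________
________
___<_X__
____XX__
________
________
[6] ________
________
___^____
___X_X__
____XX__
________
________
[7] ________
________
___X>___
___X_X__
____XX__
________
________
[8] ________
________
___XX___
___XvX__
____XX__
________
________
[9] ________
________
___XX___
___<XX__
____XX__
________
________
[10] ________
________
___XX___
____XX__
___vXX__
________
________
[11] ________
________
___XX___
____XX__
__<XXX__
________
________
[12] ________
________
___XX___
__^_XX__
__XXXX__
________
________
[13] ________
________
___XX___
__X>XX__
__XXXX__
________
________
[14] ________
________
___XX___
__XXXX__
__XvXX__
________
________
[15] ________
________
___XX___
__XXXX__
__X_>X__
________
________
[16] ________
________
___XX___
__XX^X__
__X__X__
________
________
[17] ________
________
___XX___
__X<_X__
__X__X__
________
________
[18] ________
________
___XX___
__X__X__
__Xv_X__
________
________
[19] ________
________
___XX___
__X__X__
__<X_X__
________
________
[20] ________
________
___XX___
__X__X__
___X_X__
__v_____
________
[21] ________
________
___XX___
__X__X__
___X_X__
_<X_____
________
[22] ________
________
___XX___
__X__X__
_^_X_X__
_XX_____
________
[23] ________
________
___XX___
__X__X__
_X>X_X__
_XX_____
________

4,2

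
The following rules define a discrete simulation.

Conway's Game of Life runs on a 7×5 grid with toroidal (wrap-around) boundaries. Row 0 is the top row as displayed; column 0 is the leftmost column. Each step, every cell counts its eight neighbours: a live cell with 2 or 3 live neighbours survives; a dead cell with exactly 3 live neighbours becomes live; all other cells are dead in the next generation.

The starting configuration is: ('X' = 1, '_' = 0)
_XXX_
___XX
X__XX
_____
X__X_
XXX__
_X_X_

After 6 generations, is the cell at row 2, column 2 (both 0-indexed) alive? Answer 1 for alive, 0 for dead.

0) _XXX_
___XX
X__XX
_____
X__X_
XXX__
_X_X_
1) XX___
_X___
X__X_
X__X_
X_X_X
X__X_
___XX
2) XXX_X
_XX_X
XXX__
X_XX_
X_X__
XXX__
_XXX_
3) ____X
____X
_____
X__X_
X____
X___X
_____
4) _____
_____
____X
____X
XX___
X___X
X___X
5) _____
_____
_____
____X
_X___
_____
X___X
6) _____
_____
_____
_____
_____
X____
_____

0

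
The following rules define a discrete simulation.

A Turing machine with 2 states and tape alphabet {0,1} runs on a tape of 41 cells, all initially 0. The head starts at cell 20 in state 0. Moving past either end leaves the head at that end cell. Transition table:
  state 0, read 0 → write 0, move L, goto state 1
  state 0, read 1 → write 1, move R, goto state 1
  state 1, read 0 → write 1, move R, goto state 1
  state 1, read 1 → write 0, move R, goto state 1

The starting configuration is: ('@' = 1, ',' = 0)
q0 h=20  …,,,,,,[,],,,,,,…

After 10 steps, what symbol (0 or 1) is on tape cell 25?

k=0  q0 h=20  …,,,,,,[,],,,,,,…
k=1  q1 h=19  …,,,,,,[,],,,,,,…
k=2  q1 h=20  …,,,,,@[,],,,,,,…
k=3  q1 h=21  …,,,,@@[,],,,,,,…
k=4  q1 h=22  …,,,@@@[,],,,,,,…
k=5  q1 h=23  …,,@@@@[,],,,,,,…
k=6  q1 h=24  …,@@@@@[,],,,,,,…
k=7  q1 h=25  …@@@@@@[,],,,,,,…
k=8  q1 h=26  …@@@@@@[,],,,,,,…
k=9  q1 h=27  …@@@@@@[,],,,,,,…
k=10  q1 h=28  …@@@@@@[,],,,,,,…

1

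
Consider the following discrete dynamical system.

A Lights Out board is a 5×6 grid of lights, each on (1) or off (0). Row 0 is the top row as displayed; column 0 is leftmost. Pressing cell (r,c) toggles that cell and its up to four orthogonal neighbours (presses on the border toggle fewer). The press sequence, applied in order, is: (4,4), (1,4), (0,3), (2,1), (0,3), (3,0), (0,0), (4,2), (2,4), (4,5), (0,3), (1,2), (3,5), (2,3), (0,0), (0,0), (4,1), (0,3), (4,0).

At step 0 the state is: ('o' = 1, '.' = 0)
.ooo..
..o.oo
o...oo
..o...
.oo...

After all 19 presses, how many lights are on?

16

t=0: .ooo..
..o.oo
o...oo
..o...
.oo...
t=1: .ooo..
..o.oo
o...oo
..o.o.
.ooooo
t=2: .oooo.
..oo..
o....o
..o.o.
.ooooo
t=3: .o....
..o...
o....o
..o.o.
.ooooo
t=4: .o....
.oo...
.oo..o
.oo.o.
.ooooo
t=5: .oooo.
.ooo..
.oo..o
.oo.o.
.ooooo
t=6: .oooo.
.ooo..
ooo..o
o.o.o.
oooooo
t=7: o.ooo.
oooo..
ooo..o
o.o.o.
oooooo
t=8: o.ooo.
oooo..
ooo..o
o...o.
o...oo
t=9: o.ooo.
ooooo.
ooooo.
o.....
o...oo
t=10: o.ooo.
ooooo.
ooooo.
o....o
o.....
t=11: o.....
ooo.o.
ooooo.
o....o
o.....
t=12: o.o...
o..oo.
oo.oo.
o....o
o.....
t=13: o.o...
o..oo.
oo.ooo
o...o.
o....o
t=14: o.o...
o...o.
ooo..o
o..oo.
o....o
t=15: .oo...
....o.
ooo..o
o..oo.
o....o
t=16: o.o...
o...o.
ooo..o
o..oo.
o....o
t=17: o.o...
o...o.
ooo..o
oo.oo.
.oo..o
t=18: o..oo.
o..oo.
ooo..o
oo.oo.
.oo..o
t=19: o..oo.
o..oo.
ooo..o
.o.oo.
o.o..o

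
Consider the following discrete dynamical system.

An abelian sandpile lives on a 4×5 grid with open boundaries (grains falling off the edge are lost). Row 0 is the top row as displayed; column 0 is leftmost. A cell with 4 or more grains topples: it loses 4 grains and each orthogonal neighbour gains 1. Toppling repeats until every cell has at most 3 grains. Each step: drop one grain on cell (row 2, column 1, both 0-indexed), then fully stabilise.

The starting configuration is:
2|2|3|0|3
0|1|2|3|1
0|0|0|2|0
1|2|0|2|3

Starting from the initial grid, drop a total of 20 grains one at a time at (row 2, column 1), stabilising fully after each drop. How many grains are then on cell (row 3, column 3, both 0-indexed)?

0) 2|2|3|0|3
0|1|2|3|1
0|0|0|2|0
1|2|0|2|3
1) 2|2|3|0|3
0|1|2|3|1
0|1|0|2|0
1|2|0|2|3
2) 2|2|3|0|3
0|1|2|3|1
0|2|0|2|0
1|2|0|2|3
3) 2|2|3|0|3
0|1|2|3|1
0|3|0|2|0
1|2|0|2|3
4) 2|2|3|0|3
0|2|2|3|1
1|0|1|2|0
1|3|0|2|3
5) 2|2|3|0|3
0|2|2|3|1
1|1|1|2|0
1|3|0|2|3
6) 2|2|3|0|3
0|2|2|3|1
1|2|1|2|0
1|3|0|2|3
7) 2|2|3|0|3
0|2|2|3|1
1|3|1|2|0
1|3|0|2|3
8) 2|2|3|0|3
0|3|2|3|1
2|1|2|2|0
2|0|1|2|3
9) 2|2|3|0|3
0|3|2|3|1
2|2|2|2|0
2|0|1|2|3
10) 2|2|3|0|3
0|3|2|3|1
2|3|2|2|0
2|0|1|2|3
11) 2|3|3|0|3
1|0|3|3|1
3|1|3|2|0
2|1|1|2|3
12) 2|3|3|0|3
1|0|3|3|1
3|2|3|2|0
2|1|1|2|3
13) 2|3|3|0|3
1|0|3|3|1
3|3|3|2|0
2|1|1|2|3
14) 3|0|1|2|3
2|3|2|1|2
0|2|2|0|1
3|2|2|3|3
15) 3|0|1|2|3
2|3|2|1|2
0|3|2|0|1
3|2|2|3|3
16) 3|1|1|2|3
3|0|3|1|2
1|1|3|0|1
3|3|2|3|3
17) 3|1|1|2|3
3|0|3|1|2
1|2|3|0|1
3|3|2|3|3
18) 3|1|1|2|3
3|0|3|1|2
1|3|3|0|1
3|3|2|3|3
19) 3|1|2|2|3
3|2|0|2|2
3|2|2|2|2
0|2|1|1|0
20) 3|1|2|2|3
3|2|0|2|2
3|3|2|2|2
0|2|1|1|0

1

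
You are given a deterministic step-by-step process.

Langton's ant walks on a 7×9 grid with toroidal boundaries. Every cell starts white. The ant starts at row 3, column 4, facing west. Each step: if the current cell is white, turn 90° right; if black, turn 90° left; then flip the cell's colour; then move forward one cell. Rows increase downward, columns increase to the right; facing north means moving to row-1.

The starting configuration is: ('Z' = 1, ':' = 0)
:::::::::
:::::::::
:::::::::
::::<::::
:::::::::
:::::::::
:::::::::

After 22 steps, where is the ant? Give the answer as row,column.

[0] :::::::::
:::::::::
:::::::::
::::<::::
:::::::::
:::::::::
:::::::::
[1] :::::::::
:::::::::
::::^::::
::::Z::::
:::::::::
:::::::::
:::::::::
[2] :::::::::
:::::::::
::::Z>:::
::::Z::::
:::::::::
:::::::::
:::::::::
[3] :::::::::
:::::::::
::::ZZ:::
::::Zv:::
:::::::::
:::::::::
:::::::::
[4] :::::::::
:::::::::
::::ZZ:::
::::<Z:::
:::::::::
:::::::::
:::::::::
[5] :::::::::
:::::::::
::::ZZ:::
:::::Z:::
::::v::::
:::::::::
:::::::::
[6] :::::::::
:::::::::
::::ZZ:::
:::::Z:::
:::<Z::::
:::::::::
:::::::::
[7] :::::::::
:::::::::
::::ZZ:::
:::^:Z:::
:::ZZ::::
:::::::::
:::::::::
[8] :::::::::
:::::::::
::::ZZ:::
:::Z>Z:::
:::ZZ::::
:::::::::
:::::::::
[9] :::::::::
:::::::::
::::ZZ:::
:::ZZZ:::
:::Zv::::
:::::::::
:::::::::
[10] :::::::::
:::::::::
::::ZZ:::
:::ZZZ:::
:::Z:>:::
:::::::::
:::::::::
[11] :::::::::
:::::::::
::::ZZ:::
:::ZZZ:::
:::Z:Z:::
:::::v:::
:::::::::
[12] :::::::::
:::::::::
::::ZZ:::
:::ZZZ:::
:::Z:Z:::
::::<Z:::
:::::::::
[13] :::::::::
:::::::::
::::ZZ:::
:::ZZZ:::
:::Z^Z:::
::::ZZ:::
:::::::::
[14] :::::::::
:::::::::
::::ZZ:::
:::ZZZ:::
:::ZZ>:::
::::ZZ:::
:::::::::
[15] :::::::::
:::::::::
::::ZZ:::
:::ZZ^:::
:::ZZ::::
::::ZZ:::
:::::::::
[16] :::::::::
:::::::::
::::ZZ:::
:::Z<::::
:::ZZ::::
::::ZZ:::
:::::::::
[17] :::::::::
:::::::::
::::ZZ:::
:::Z:::::
:::Zv::::
::::ZZ:::
:::::::::
[18] :::::::::
:::::::::
::::ZZ:::
:::Z:::::
:::Z:>:::
::::ZZ:::
:::::::::
[19] :::::::::
:::::::::
::::ZZ:::
:::Z:::::
:::Z:Z:::
::::Zv:::
:::::::::
[20] :::::::::
:::::::::
::::ZZ:::
:::Z:::::
:::Z:Z:::
::::Z:>::
:::::::::
[21] :::::::::
:::::::::
::::ZZ:::
:::Z:::::
:::Z:Z:::
::::Z:Z::
::::::v::
[22] :::::::::
:::::::::
::::ZZ:::
:::Z:::::
:::Z:Z:::
::::Z:Z::
:::::<Z::

6,5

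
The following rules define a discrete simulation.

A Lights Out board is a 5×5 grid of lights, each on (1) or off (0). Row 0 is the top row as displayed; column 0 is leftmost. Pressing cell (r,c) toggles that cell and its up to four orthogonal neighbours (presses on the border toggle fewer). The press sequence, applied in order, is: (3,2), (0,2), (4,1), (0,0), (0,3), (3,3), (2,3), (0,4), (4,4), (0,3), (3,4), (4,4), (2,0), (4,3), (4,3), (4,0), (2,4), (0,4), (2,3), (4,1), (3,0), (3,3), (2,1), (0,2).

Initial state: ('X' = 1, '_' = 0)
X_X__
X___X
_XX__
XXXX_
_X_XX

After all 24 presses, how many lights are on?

[0] X_X__
X___X
_XX__
XXXX_
_X_XX
[1] X_X__
X___X
_X___
X____
_XXXX
[2] XX_X_
X_X_X
_X___
X____
_XXXX
[3] XX_X_
X_X_X
_X___
XX___
X__XX
[4] ___X_
__X_X
_X___
XX___
X__XX
[5] __X_X
__XXX
_X___
XX___
X__XX
[6] __X_X
__XXX
_X_X_
XXXXX
X___X
[7] __X_X
__X_X
_XX_X
XXX_X
X___X
[8] __XX_
__X__
_XX_X
XXX_X
X___X
[9] __XX_
__X__
_XX_X
XXX__
X__X_
[10] ____X
__XX_
_XX_X
XXX__
X__X_
[11] ____X
__XX_
_XX__
XXXXX
X__XX
[12] ____X
__XX_
_XX__
XXXX_
X____
[13] ____X
X_XX_
X_X__
_XXX_
X____
[14] ____X
X_XX_
X_X__
_XX__
X_XXX
[15] ____X
X_XX_
X_X__
_XXX_
X____
[16] ____X
X_XX_
X_X__
XXXX_
_X___
[17] ____X
X_XXX
X_XXX
XXXXX
_X___
[18] ___X_
X_XX_
X_XXX
XXXXX
_X___
[19] ___X_
X_X__
X____
XXX_X
_X___
[20] ___X_
X_X__
X____
X_X_X
X_X__
[21] ___X_
X_X__
_____
_XX_X
__X__
[22] ___X_
X_X__
___X_
_X_X_
__XX_
[23] ___X_
XXX__
XXXX_
___X_
__XX_
[24] _XX__
XX___
XXXX_
___X_
__XX_

11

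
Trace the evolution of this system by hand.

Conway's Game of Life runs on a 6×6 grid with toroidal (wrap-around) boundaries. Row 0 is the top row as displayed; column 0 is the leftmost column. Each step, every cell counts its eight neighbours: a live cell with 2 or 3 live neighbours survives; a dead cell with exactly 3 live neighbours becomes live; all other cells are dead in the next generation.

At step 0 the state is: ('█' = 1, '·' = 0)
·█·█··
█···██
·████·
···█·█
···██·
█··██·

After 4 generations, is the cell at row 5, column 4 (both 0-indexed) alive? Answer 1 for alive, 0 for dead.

1

t=0: ·█·█··
█···██
·████·
···█·█
···██·
█··██·
t=1: ·███··
█····█
·██···
·····█
··█···
·····█
t=2: ·██·██
█··█··
·█···█
·██···
······
·█·█··
t=3: ·█··██
···█··
·█····
███···
·█····
██·██·
t=4: ·█···█
█·█·█·
██····
█·█···
···█·█
·█·██·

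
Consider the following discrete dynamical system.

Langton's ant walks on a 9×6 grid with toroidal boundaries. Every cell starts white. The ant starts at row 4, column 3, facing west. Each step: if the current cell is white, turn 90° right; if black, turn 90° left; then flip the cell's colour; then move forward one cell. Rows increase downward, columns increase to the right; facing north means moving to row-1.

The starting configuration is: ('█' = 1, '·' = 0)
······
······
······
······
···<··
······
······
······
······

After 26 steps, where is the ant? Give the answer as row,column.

5,0

0) ······
······
······
······
···<··
······
······
······
······
1) ······
······
······
···^··
···█··
······
······
······
······
2) ······
······
······
···█>·
···█··
······
······
······
······
3) ······
······
······
···██·
···█v·
······
······
······
······
4) ······
······
······
···██·
···<█·
······
······
······
······
5) ······
······
······
···██·
····█·
···v··
······
······
······
6) ······
······
······
···██·
····█·
··<█··
······
······
······
7) ······
······
······
···██·
··^·█·
··██··
······
······
······
8) ······
······
······
···██·
··█>█·
··██··
······
······
······
9) ······
······
······
···██·
··███·
··█v··
······
······
······
10) ······
······
······
···██·
··███·
··█·>·
······
······
······
11) ······
······
······
···██·
··███·
··█·█·
····v·
······
······
12) ······
······
······
···██·
··███·
··█·█·
···<█·
······
······
13) ······
······
······
···██·
··███·
··█^█·
···██·
······
······
14) ······
······
······
···██·
··███·
··██>·
···██·
······
······
15) ······
······
······
···██·
··██^·
··██··
···██·
······
······
16) ······
······
······
···██·
··█<··
··██··
···██·
······
······
17) ······
······
······
···██·
··█···
··█v··
···██·
······
······
18) ······
······
······
···██·
··█···
··█·>·
···██·
······
······
19) ······
······
······
···██·
··█···
··█·█·
···█v·
······
······
20) ······
······
······
···██·
··█···
··█·█·
···█·>
······
······
21) ······
······
······
···██·
··█···
··█·█·
···█·█
·····v
······
22) ······
······
······
···██·
··█···
··█·█·
···█·█
····<█
······
23) ······
······
······
···██·
··█···
··█·█·
···█^█
····██
······
24) ······
······
······
···██·
··█···
··█·█·
···██>
····██
······
25) ······
······
······
···██·
··█···
··█·█^
···██·
····██
······
26) ······
······
······
···██·
··█···
>·█·██
···██·
····██
······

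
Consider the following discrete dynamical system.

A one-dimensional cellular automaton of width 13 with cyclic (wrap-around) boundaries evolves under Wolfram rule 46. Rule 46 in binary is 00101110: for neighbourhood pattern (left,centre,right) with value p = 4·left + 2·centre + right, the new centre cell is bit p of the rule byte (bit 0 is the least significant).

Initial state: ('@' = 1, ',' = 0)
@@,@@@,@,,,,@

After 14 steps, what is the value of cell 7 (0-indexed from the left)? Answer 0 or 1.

step 0: @@,@@@,@,,,,@
step 1: ,,@@,,@@,,,@@
step 2: ,@@,,@@,,,@@,
step 3: @@,,@@,,,@@,,
step 4: @,,@@,,,@@,,@
step 5: ,,@@,,,@@,,@@
step 6: ,@@,,,@@,,@@,
step 7: @@,,,@@,,@@,,
step 8: @,,,@@,,@@,,@
step 9: ,,,@@,,@@,,@@
step 10: ,,@@,,@@,,@@,
step 11: ,@@,,@@,,@@,,
step 12: @@,,@@,,@@,,,
step 13: @,,@@,,@@,,,@
step 14: ,,@@,,@@,,,@@

1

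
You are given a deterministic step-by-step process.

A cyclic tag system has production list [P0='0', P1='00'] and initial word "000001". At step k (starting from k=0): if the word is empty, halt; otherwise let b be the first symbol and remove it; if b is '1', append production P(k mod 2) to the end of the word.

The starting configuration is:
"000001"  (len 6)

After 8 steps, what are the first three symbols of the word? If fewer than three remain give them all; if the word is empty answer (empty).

(empty)

k=0  "000001"  (len 6)
k=1  "00001"  (len 5)
k=2  "0001"  (len 4)
k=3  "001"  (len 3)
k=4  "01"  (len 2)
k=5  "1"  (len 1)
k=6  "00"  (len 2)
k=7  "0"  (len 1)
k=8  (halted — word empty)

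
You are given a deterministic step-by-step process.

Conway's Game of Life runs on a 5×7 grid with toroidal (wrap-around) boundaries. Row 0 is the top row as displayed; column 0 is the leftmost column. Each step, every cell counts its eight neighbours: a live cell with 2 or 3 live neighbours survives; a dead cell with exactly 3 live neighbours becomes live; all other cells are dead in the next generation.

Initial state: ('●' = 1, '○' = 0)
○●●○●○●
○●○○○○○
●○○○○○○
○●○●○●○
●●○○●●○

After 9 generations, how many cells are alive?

t=0: ○●●○●○●
○●○○○○○
●○○○○○○
○●○●○●○
●●○○●●○
t=1: ○○●●●○●
○●●○○○○
●●●○○○○
○●●○○●○
○○○○○○○
t=2: ○●●●○○○
○○○○○○○
●○○●○○○
●○●○○○○
○●○○●●○
t=3: ○●●●●○○
○●○●○○○
○●○○○○○
●○●●●○●
●○○○●○○
t=4: ●●○○●○○
●●○●●○○
○●○○●○○
●○●●●●●
●○○○○○●
t=5: ○○●●●●○
○○○●●●○
○○○○○○○
○○●●●○○
○○●○○○○
t=6: ○○●○○●○
○○●○○●○
○○●○○●○
○○●●○○○
○●○○○●○
t=7: ○●●○●●●
○●●●●●●
○●●○●○○
○●●●●○○
○●○●●○○
t=8: ○○○○○○●
○○○○○○●
○○○○○○○
●○○○○●○
○○○○○○○
t=9: ○○○○○○○
○○○○○○○
○○○○○○●
○○○○○○○
○○○○○○●

2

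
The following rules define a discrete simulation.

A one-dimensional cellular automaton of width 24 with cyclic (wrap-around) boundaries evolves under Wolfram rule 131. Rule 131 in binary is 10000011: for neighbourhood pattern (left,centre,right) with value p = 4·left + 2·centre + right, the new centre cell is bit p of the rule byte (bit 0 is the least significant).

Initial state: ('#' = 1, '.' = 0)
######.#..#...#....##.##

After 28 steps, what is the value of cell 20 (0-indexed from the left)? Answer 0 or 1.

k=0  ######.#..#...#....##.##
k=1  #####....#..##..###....#
k=2  ####..###..#...#.#..###.
k=3  .##..#.#..#..##....#.#..
k=4  #...#....#..#...###....#
k=5  ..##..###..#..##.#..###.
k=6  ##...#.#..#..#.....#.#..
k=7  ...##....#..#..####....#
k=8  .##...###..#..#.##..###.
k=9  #...##.#..#..#.....#.#..
k=10  ..##.....#..#..####....#
k=11  .#...####..#..#.##..###.
k=12  #..##.##..#..#.....#.#..
k=13  ..#......#..#..####....#
k=14  .#..#####..#..#.##..###.
k=15  #..#.###..#..#.....#.#..
k=16  ..#...#..#..#..####....#
k=17  .#..##..#..#..#.##..###.
k=18  #..#...#..#..#.....#.#..
k=19  ..#..##..#..#..####....#
k=20  .#..#...#..#..#.##..###.
k=21  #..#..##..#..#.....#.#..
k=22  ..#..#...#..#..####....#
k=23  .#..#..##..#..#.##..###.
k=24  #..#..#...#..#.....#.#..
k=25  ..#..#..##..#..####....#
k=26  .#..#..#...#..#.##..###.
k=27  #..#..#..##..#.....#.#..
k=28  ..#..#..#...#..####....#

0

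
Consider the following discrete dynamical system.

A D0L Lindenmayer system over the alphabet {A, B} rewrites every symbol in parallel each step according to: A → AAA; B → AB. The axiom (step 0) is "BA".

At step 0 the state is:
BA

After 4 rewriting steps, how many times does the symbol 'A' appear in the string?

121

[0] BA
[1] ABAAA
[2] AAAABAAAAAAAAA
[3] AAAAAAAAAAAAABAAAAAAAAAAAAAAAAAAAAAAAAAAA
[4] AAAAAAAAAAAAAAAAAAAAAAAAAAAAAAAAAAAAAAAABAAAAAAAAAAAAAAAAA…AAAAAAAAAAAAAAAAAAAAAAAAAAAAAAAAAAAAAAAAAAAAAAAAAAAAAAAAAA  (len 122)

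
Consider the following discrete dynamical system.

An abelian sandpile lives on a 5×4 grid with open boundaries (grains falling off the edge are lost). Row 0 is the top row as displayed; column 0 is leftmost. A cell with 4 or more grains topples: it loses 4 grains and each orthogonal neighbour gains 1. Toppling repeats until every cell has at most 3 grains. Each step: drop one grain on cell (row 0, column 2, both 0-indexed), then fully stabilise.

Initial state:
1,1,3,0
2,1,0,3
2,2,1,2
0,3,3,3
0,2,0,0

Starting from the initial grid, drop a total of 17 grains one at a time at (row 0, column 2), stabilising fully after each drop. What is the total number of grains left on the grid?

[0] 1,1,3,0
2,1,0,3
2,2,1,2
0,3,3,3
0,2,0,0
[1] 1,2,0,1
2,1,1,3
2,2,1,2
0,3,3,3
0,2,0,0
[2] 1,2,1,1
2,1,1,3
2,2,1,2
0,3,3,3
0,2,0,0
[3] 1,2,2,1
2,1,1,3
2,2,1,2
0,3,3,3
0,2,0,0
[4] 1,2,3,1
2,1,1,3
2,2,1,2
0,3,3,3
0,2,0,0
[5] 1,3,0,2
2,1,2,3
2,2,1,2
0,3,3,3
0,2,0,0
[6] 1,3,1,2
2,1,2,3
2,2,1,2
0,3,3,3
0,2,0,0
[7] 1,3,2,2
2,1,2,3
2,2,1,2
0,3,3,3
0,2,0,0
[8] 1,3,3,2
2,1,2,3
2,2,1,2
0,3,3,3
0,2,0,0
[9] 2,0,1,3
2,2,3,3
2,2,1,2
0,3,3,3
0,2,0,0
[10] 2,0,2,3
2,2,3,3
2,2,1,2
0,3,3,3
0,2,0,0
[11] 2,0,3,3
2,2,3,3
2,2,1,2
0,3,3,3
0,2,0,0
[12] 2,1,2,1
2,3,1,1
2,2,2,3
0,3,3,3
0,2,0,0
[13] 2,1,3,1
2,3,1,1
2,2,2,3
0,3,3,3
0,2,0,0
[14] 2,2,0,2
2,3,2,1
2,2,2,3
0,3,3,3
0,2,0,0
[15] 2,2,1,2
2,3,2,1
2,2,2,3
0,3,3,3
0,2,0,0
[16] 2,2,2,2
2,3,2,1
2,2,2,3
0,3,3,3
0,2,0,0
[17] 2,2,3,2
2,3,2,1
2,2,2,3
0,3,3,3
0,2,0,0

37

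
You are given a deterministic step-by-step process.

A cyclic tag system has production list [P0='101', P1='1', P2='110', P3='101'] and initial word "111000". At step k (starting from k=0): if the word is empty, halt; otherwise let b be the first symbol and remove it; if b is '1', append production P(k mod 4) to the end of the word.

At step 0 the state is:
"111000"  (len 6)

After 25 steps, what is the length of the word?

0) "111000"  (len 6)
1) "11000101"  (len 8)
2) "10001011"  (len 8)
3) "0001011110"  (len 10)
4) "001011110"  (len 9)
5) "01011110"  (len 8)
6) "1011110"  (len 7)
7) "011110110"  (len 9)
8) "11110110"  (len 8)
9) "1110110101"  (len 10)
10) "1101101011"  (len 10)
11) "101101011110"  (len 12)
12) "01101011110101"  (len 14)
13) "1101011110101"  (len 13)
14) "1010111101011"  (len 13)
15) "010111101011110"  (len 15)
16) "10111101011110"  (len 14)
17) "0111101011110101"  (len 16)
18) "111101011110101"  (len 15)
19) "11101011110101110"  (len 17)
20) "1101011110101110101"  (len 19)
21) "101011110101110101101"  (len 21)
22) "010111101011101011011"  (len 21)
23) "10111101011101011011"  (len 20)
24) "0111101011101011011101"  (len 22)
25) "111101011101011011101"  (len 21)

21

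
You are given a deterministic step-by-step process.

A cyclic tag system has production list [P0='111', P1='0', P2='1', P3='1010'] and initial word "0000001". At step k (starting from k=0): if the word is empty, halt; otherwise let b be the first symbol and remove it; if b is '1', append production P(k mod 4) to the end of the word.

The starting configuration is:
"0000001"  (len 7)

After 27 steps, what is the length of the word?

13

t=0: "0000001"  (len 7)
t=1: "000001"  (len 6)
t=2: "00001"  (len 5)
t=3: "0001"  (len 4)
t=4: "001"  (len 3)
t=5: "01"  (len 2)
t=6: "1"  (len 1)
t=7: "1"  (len 1)
t=8: "1010"  (len 4)
t=9: "010111"  (len 6)
t=10: "10111"  (len 5)
t=11: "01111"  (len 5)
t=12: "1111"  (len 4)
t=13: "111111"  (len 6)
t=14: "111110"  (len 6)
t=15: "111101"  (len 6)
t=16: "111011010"  (len 9)
t=17: "11011010111"  (len 11)
t=18: "10110101110"  (len 11)
t=19: "01101011101"  (len 11)
t=20: "1101011101"  (len 10)
t=21: "101011101111"  (len 12)
t=22: "010111011110"  (len 12)
t=23: "10111011110"  (len 11)
t=24: "01110111101010"  (len 14)
t=25: "1110111101010"  (len 13)
t=26: "1101111010100"  (len 13)
t=27: "1011110101001"  (len 13)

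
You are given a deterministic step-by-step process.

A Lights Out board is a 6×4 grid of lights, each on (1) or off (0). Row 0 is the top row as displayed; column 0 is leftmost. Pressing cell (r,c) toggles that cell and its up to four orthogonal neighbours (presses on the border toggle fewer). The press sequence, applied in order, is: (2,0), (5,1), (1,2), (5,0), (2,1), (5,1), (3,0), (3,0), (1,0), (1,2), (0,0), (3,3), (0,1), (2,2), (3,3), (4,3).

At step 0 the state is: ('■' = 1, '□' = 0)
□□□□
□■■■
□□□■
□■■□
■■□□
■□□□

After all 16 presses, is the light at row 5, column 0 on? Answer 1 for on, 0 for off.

k=0  □□□□
□■■■
□□□■
□■■□
■■□□
■□□□
k=1  □□□□
■■■■
■■□■
■■■□
■■□□
■□□□
k=2  □□□□
■■■■
■■□■
■■■□
■□□□
□■■□
k=3  □□■□
■□□□
■■■■
■■■□
■□□□
□■■□
k=4  □□■□
■□□□
■■■■
■■■□
□□□□
■□■□
k=5  □□■□
■■□□
□□□■
■□■□
□□□□
■□■□
k=6  □□■□
■■□□
□□□■
■□■□
□■□□
□■□□
k=7  □□■□
■■□□
■□□■
□■■□
■■□□
□■□□
k=8  □□■□
■■□□
□□□■
■□■□
□■□□
□■□□
k=9  ■□■□
□□□□
■□□■
■□■□
□■□□
□■□□
k=10  ■□□□
□■■■
■□■■
■□■□
□■□□
□■□□
k=11  □■□□
■■■■
■□■■
■□■□
□■□□
□■□□
k=12  □■□□
■■■■
■□■□
■□□■
□■□■
□■□□
k=13  ■□■□
■□■■
■□■□
■□□■
□■□■
□■□□
k=14  ■□■□
■□□■
■■□■
■□■■
□■□■
□■□□
k=15  ■□■□
■□□■
■■□□
■□□□
□■□□
□■□□
k=16  ■□■□
■□□■
■■□□
■□□■
□■■■
□■□■

0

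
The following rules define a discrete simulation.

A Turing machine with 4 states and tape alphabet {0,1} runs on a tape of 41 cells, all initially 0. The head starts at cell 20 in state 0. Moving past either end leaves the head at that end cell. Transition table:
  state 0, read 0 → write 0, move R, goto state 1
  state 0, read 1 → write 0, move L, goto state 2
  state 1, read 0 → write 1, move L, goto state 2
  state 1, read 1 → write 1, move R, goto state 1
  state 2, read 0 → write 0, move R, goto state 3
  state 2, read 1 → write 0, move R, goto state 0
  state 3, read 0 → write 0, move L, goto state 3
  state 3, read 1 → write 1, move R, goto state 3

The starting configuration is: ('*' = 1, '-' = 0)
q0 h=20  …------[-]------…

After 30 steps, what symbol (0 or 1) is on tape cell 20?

step 0: q0 h=20  …------[-]------…
step 1: q1 h=21  …------[-]------…
step 2: q2 h=20  …------[-]*-----…
step 3: q3 h=21  …------[*]------…
step 4: q3 h=22  …-----*[-]------…
step 5: q3 h=21  …------[*]------…
step 6: q3 h=22  …-----*[-]------…
step 7: q3 h=21  …------[*]------…
step 8: q3 h=22  …-----*[-]------…
step 9: q3 h=21  …------[*]------…
step 10: q3 h=22  …-----*[-]------…
step 11: q3 h=21  …------[*]------…
step 12: q3 h=22  …-----*[-]------…
step 13: q3 h=21  …------[*]------…
step 14: q3 h=22  …-----*[-]------…
step 15: q3 h=21  …------[*]------…
step 16: q3 h=22  …-----*[-]------…
step 17: q3 h=21  …------[*]------…
step 18: q3 h=22  …-----*[-]------…
step 19: q3 h=21  …------[*]------…
step 20: q3 h=22  …-----*[-]------…
step 21: q3 h=21  …------[*]------…
step 22: q3 h=22  …-----*[-]------…
step 23: q3 h=21  …------[*]------…
step 24: q3 h=22  …-----*[-]------…
step 25: q3 h=21  …------[*]------…
step 26: q3 h=22  …-----*[-]------…
step 27: q3 h=21  …------[*]------…
step 28: q3 h=22  …-----*[-]------…
step 29: q3 h=21  …------[*]------…
step 30: q3 h=22  …-----*[-]------…

0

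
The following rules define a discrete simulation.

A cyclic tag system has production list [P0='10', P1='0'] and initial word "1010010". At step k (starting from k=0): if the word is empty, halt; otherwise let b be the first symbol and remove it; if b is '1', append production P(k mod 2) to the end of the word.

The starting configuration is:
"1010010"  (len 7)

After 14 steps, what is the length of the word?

0

[0] "1010010"  (len 7)
[1] "01001010"  (len 8)
[2] "1001010"  (len 7)
[3] "00101010"  (len 8)
[4] "0101010"  (len 7)
[5] "101010"  (len 6)
[6] "010100"  (len 6)
[7] "10100"  (len 5)
[8] "01000"  (len 5)
[9] "1000"  (len 4)
[10] "0000"  (len 4)
[11] "000"  (len 3)
[12] "00"  (len 2)
[13] "0"  (len 1)
[14] (halted — word empty)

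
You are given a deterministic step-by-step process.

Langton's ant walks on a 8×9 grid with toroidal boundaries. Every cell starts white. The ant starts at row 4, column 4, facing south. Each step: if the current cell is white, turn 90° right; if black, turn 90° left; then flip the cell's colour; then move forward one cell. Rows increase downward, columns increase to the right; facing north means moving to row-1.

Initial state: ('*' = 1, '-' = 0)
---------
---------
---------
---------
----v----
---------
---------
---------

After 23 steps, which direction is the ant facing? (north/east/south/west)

west

k=0  ---------
---------
---------
---------
----v----
---------
---------
---------
k=1  ---------
---------
---------
---------
---<*----
---------
---------
---------
k=2  ---------
---------
---------
---^-----
---**----
---------
---------
---------
k=3  ---------
---------
---------
---*>----
---**----
---------
---------
---------
k=4  ---------
---------
---------
---**----
---*v----
---------
---------
---------
k=5  ---------
---------
---------
---**----
---*->---
---------
---------
---------
k=6  ---------
---------
---------
---**----
---*-*---
-----v---
---------
---------
k=7  ---------
---------
---------
---**----
---*-*---
----<*---
---------
---------
k=8  ---------
---------
---------
---**----
---*^*---
----**---
---------
---------
k=9  ---------
---------
---------
---**----
---**>---
----**---
---------
---------
k=10  ---------
---------
---------
---**^---
---**----
----**---
---------
---------
k=11  ---------
---------
---------
---***>--
---**----
----**---
---------
---------
k=12  ---------
---------
---------
---****--
---**-v--
----**---
---------
---------
k=13  ---------
---------
---------
---****--
---**<*--
----**---
---------
---------
k=14  ---------
---------
---------
---**^*--
---****--
----**---
---------
---------
k=15  ---------
---------
---------
---*<-*--
---****--
----**---
---------
---------
k=16  ---------
---------
---------
---*--*--
---*v**--
----**---
---------
---------
k=17  ---------
---------
---------
---*--*--
---*->*--
----**---
---------
---------
k=18  ---------
---------
---------
---*-^*--
---*--*--
----**---
---------
---------
k=19  ---------
---------
---------
---*-*>--
---*--*--
----**---
---------
---------
k=20  ---------
---------
------^--
---*-*---
---*--*--
----**---
---------
---------
k=21  ---------
---------
------*>-
---*-*---
---*--*--
----**---
---------
---------
k=22  ---------
---------
------**-
---*-*-v-
---*--*--
----**---
---------
---------
k=23  ---------
---------
------**-
---*-*<*-
---*--*--
----**---
---------
---------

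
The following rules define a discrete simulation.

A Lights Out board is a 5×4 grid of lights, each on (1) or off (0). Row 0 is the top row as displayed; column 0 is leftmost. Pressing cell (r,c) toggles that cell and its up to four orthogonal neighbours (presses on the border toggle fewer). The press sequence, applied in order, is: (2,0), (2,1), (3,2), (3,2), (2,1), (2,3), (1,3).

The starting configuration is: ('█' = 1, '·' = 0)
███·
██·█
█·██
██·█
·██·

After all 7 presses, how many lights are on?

12

k=0  ███·
██·█
█·██
██·█
·██·
k=1  ███·
·█·█
·███
·█·█
·██·
k=2  ███·
···█
█··█
···█
·██·
k=3  ███·
···█
█·██
·██·
·█··
k=4  ███·
···█
█··█
···█
·██·
k=5  ███·
·█·█
·███
·█·█
·██·
k=6  ███·
·█··
·█··
·█··
·██·
k=7  ████
·███
·█·█
·█··
·██·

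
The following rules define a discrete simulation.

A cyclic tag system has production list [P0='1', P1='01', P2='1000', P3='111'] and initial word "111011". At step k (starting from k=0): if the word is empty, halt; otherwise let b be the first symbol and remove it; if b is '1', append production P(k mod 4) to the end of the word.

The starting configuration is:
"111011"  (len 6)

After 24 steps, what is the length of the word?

10

gen 0: "111011"  (len 6)
gen 1: "110111"  (len 6)
gen 2: "1011101"  (len 7)
gen 3: "0111011000"  (len 10)
gen 4: "111011000"  (len 9)
gen 5: "110110001"  (len 9)
gen 6: "1011000101"  (len 10)
gen 7: "0110001011000"  (len 13)
gen 8: "110001011000"  (len 12)
gen 9: "100010110001"  (len 12)
gen 10: "0001011000101"  (len 13)
gen 11: "001011000101"  (len 12)
gen 12: "01011000101"  (len 11)
gen 13: "1011000101"  (len 10)
gen 14: "01100010101"  (len 11)
gen 15: "1100010101"  (len 10)
gen 16: "100010101111"  (len 12)
gen 17: "000101011111"  (len 12)
gen 18: "00101011111"  (len 11)
gen 19: "0101011111"  (len 10)
gen 20: "101011111"  (len 9)
gen 21: "010111111"  (len 9)
gen 22: "10111111"  (len 8)
gen 23: "01111111000"  (len 11)
gen 24: "1111111000"  (len 10)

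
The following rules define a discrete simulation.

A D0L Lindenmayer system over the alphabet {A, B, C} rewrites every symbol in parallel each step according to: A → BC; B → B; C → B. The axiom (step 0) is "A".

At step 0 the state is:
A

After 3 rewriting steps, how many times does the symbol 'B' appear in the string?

2

k=0  A
k=1  BC
k=2  BB
k=3  BB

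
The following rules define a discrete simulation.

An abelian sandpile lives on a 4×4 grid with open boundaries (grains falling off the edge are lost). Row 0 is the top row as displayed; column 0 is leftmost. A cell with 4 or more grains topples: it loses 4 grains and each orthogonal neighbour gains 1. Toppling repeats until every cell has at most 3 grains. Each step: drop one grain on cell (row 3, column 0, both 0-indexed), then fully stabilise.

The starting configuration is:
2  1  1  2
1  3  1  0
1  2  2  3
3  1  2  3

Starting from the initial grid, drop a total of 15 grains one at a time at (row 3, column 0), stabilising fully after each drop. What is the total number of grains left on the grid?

0) 2  1  1  2
1  3  1  0
1  2  2  3
3  1  2  3
1) 2  1  1  2
1  3  1  0
2  2  2  3
0  2  2  3
2) 2  1  1  2
1  3  1  0
2  2  2  3
1  2  2  3
3) 2  1  1  2
1  3  1  0
2  2  2  3
2  2  2  3
4) 2  1  1  2
1  3  1  0
2  2  2  3
3  2  2  3
5) 2  1  1  2
1  3  1  0
3  2  2  3
0  3  2  3
6) 2  1  1  2
1  3  1  0
3  2  2  3
1  3  2  3
7) 2  1  1  2
1  3  1  0
3  2  2  3
2  3  2  3
8) 2  1  1  2
1  3  1  0
3  2  2  3
3  3  2  3
9) 2  2  1  2
3  0  2  0
1  1  3  3
2  1  3  3
10) 2  2  1  2
3  0  2  0
1  1  3  3
3  1  3  3
11) 2  2  1  2
3  0  2  0
2  1  3  3
0  2  3  3
12) 2  2  1  2
3  0  2  0
2  1  3  3
1  2  3  3
13) 2  2  1  2
3  0  2  0
2  1  3  3
2  2  3  3
14) 2  2  1  2
3  0  2  0
2  1  3  3
3  2  3  3
15) 2  2  1  2
3  0  2  0
3  1  3  3
0  3  3  3

31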